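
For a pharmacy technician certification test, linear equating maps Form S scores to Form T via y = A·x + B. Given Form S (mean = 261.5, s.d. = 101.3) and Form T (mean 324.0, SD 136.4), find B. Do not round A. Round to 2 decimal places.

A = SD_Y / SD_X = 136.4 / 101.3 = 1.346496
B = M_Y − A·M_X = 324.0 − 1.346496 × 261.5 = -28.11

-28.11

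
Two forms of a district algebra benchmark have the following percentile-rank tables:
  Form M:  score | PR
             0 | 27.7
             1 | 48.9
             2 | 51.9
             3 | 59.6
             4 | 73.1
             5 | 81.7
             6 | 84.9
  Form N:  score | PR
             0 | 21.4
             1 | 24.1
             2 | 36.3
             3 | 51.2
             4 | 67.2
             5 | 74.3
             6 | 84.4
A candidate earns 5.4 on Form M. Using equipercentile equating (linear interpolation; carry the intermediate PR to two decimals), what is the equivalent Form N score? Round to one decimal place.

PR of 5.4 on Form M: 81.7 + (5.4 − 5)/(6 − 5) × (84.9 − 81.7) = 82.98
On Form N, PR 82.98 falls between score 5 (PR 74.3) and 6 (PR 84.4).
Interpolate: 5 + (82.98 − 74.3)/(84.4 − 74.3) × (6 − 5) = 5.9

5.9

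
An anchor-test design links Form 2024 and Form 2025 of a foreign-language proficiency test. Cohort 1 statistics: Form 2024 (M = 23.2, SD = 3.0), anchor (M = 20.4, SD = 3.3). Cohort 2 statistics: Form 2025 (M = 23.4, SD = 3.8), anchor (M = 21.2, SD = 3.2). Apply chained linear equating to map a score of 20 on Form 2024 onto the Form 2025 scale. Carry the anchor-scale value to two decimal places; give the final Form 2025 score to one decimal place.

18.3

Form 2024 → anchor (Cohort 1): v = (3.3/3.0)(20 − 23.2) + 20.4 = 16.88
anchor → Form 2025 (Cohort 2): y = (3.8/3.2)(16.88 − 21.2) + 23.4 = 18.3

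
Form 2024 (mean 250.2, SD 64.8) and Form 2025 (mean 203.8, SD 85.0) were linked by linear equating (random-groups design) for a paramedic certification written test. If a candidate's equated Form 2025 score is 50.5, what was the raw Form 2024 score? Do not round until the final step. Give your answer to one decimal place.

133.3

Invert y = (SD_Y/SD_X)(x − M_X) + M_Y:
x = (SD_X/SD_Y)(y − M_Y) + M_X = (64.8/85.0)(50.5 − 203.8) + 250.2
x = 0.762353 × -153.300 + 250.2 = 133.3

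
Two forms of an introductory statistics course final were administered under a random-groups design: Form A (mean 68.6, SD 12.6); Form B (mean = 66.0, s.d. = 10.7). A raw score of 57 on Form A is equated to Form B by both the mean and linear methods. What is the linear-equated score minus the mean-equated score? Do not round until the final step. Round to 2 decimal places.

Mean-equated: 57 + (66.0 − 68.6) = 54.40
Linear-equated: (10.7/12.6)(57 − 68.6) + 66.0 = 56.149
Difference = 56.149 − 54.40 = 1.75

1.75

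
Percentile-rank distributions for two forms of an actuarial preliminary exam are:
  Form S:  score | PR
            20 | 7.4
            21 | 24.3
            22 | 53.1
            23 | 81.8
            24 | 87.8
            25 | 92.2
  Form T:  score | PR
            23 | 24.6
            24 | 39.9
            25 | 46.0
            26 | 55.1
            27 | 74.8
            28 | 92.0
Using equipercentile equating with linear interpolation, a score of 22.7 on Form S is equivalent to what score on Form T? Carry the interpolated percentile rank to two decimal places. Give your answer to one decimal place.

26.9

PR of 22.7 on Form S: 53.1 + (22.7 − 22)/(23 − 22) × (81.8 − 53.1) = 73.19
On Form T, PR 73.19 falls between score 26 (PR 55.1) and 27 (PR 74.8).
Interpolate: 26 + (73.19 − 55.1)/(74.8 − 55.1) × (27 − 26) = 26.9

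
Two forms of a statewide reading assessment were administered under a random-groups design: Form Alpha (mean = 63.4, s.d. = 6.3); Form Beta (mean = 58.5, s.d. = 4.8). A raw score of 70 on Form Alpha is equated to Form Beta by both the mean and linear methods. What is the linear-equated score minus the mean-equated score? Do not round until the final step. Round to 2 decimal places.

-1.57

Mean-equated: 70 + (58.5 − 63.4) = 65.10
Linear-equated: (4.8/6.3)(70 − 63.4) + 58.5 = 63.529
Difference = 63.529 − 65.10 = -1.57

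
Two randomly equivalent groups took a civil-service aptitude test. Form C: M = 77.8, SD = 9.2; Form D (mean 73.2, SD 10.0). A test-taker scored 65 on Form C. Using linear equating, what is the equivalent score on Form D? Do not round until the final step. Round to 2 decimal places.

Linear equating: y = (SD_Y/SD_X)(x − M_X) + M_Y
y = (10.0/9.2)(65 − 77.8) + 73.2
y = 1.086957 × -12.8 + 73.2 = -13.9130 + 73.2 = 59.29

59.29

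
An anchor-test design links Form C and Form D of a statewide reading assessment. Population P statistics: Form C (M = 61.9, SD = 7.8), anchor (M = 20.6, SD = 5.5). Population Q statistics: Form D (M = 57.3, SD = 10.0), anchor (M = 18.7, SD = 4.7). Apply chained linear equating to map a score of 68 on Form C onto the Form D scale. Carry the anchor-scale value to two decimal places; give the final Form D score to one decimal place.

Form C → anchor (Population P): v = (5.5/7.8)(68 − 61.9) + 20.6 = 24.90
anchor → Form D (Population Q): y = (10.0/4.7)(24.90 − 18.7) + 57.3 = 70.5

70.5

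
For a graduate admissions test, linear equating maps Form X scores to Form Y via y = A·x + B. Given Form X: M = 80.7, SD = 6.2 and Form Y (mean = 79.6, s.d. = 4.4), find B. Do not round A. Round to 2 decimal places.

A = SD_Y / SD_X = 4.4 / 6.2 = 0.709677
B = M_Y − A·M_X = 79.6 − 0.709677 × 80.7 = 22.33

22.33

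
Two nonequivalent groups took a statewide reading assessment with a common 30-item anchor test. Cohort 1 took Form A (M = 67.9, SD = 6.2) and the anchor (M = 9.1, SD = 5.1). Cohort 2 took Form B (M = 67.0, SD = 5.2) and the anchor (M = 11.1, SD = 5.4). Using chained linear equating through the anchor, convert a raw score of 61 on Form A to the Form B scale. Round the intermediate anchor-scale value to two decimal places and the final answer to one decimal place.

59.6

Form A → anchor (Cohort 1): v = (5.1/6.2)(61 − 67.9) + 9.1 = 3.42
anchor → Form B (Cohort 2): y = (5.2/5.4)(3.42 − 11.1) + 67.0 = 59.6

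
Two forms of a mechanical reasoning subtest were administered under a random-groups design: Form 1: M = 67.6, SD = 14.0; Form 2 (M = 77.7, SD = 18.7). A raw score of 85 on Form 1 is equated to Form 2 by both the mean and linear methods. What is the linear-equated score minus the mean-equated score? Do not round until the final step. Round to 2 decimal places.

5.84

Mean-equated: 85 + (77.7 − 67.6) = 95.10
Linear-equated: (18.7/14.0)(85 − 67.6) + 77.7 = 100.941
Difference = 100.941 − 95.10 = 5.84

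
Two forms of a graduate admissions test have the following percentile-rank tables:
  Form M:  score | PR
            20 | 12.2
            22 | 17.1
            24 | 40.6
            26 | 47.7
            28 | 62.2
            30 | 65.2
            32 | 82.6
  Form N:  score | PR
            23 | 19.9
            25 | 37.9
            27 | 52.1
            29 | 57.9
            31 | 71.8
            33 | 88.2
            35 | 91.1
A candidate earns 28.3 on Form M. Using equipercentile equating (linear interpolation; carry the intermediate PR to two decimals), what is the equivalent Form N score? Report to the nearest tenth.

PR of 28.3 on Form M: 62.2 + (28.3 − 28)/(30 − 28) × (65.2 − 62.2) = 62.65
On Form N, PR 62.65 falls between score 29 (PR 57.9) and 31 (PR 71.8).
Interpolate: 29 + (62.65 − 57.9)/(71.8 − 57.9) × (31 − 29) = 29.7

29.7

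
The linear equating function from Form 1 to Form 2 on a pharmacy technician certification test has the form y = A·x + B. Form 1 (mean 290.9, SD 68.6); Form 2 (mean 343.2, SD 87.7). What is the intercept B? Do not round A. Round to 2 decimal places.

-28.69

A = SD_Y / SD_X = 87.7 / 68.6 = 1.278426
B = M_Y − A·M_X = 343.2 − 1.278426 × 290.9 = -28.69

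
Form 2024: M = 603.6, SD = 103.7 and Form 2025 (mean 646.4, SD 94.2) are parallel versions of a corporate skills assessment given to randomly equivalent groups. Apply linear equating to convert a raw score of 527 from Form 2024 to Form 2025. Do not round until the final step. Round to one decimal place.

Linear equating: y = (SD_Y/SD_X)(x − M_X) + M_Y
y = (94.2/103.7)(527 − 603.6) + 646.4
y = 0.908390 × -76.6 + 646.4 = -69.5826 + 646.4 = 576.8

576.8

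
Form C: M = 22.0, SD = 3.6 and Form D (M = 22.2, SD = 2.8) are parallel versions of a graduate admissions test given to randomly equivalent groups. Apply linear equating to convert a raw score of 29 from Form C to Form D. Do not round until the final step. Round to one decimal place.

Linear equating: y = (SD_Y/SD_X)(x − M_X) + M_Y
y = (2.8/3.6)(29 − 22.0) + 22.2
y = 0.777778 × 7.0 + 22.2 = 5.4444 + 22.2 = 27.6

27.6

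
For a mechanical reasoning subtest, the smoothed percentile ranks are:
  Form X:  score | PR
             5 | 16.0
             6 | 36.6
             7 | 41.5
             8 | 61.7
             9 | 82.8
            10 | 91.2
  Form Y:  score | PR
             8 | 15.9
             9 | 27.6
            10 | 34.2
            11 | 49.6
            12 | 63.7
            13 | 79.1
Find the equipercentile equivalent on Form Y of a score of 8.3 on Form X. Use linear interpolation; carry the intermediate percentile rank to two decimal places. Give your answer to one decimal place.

PR of 8.3 on Form X: 61.7 + (8.3 − 8)/(9 − 8) × (82.8 − 61.7) = 68.03
On Form Y, PR 68.03 falls between score 12 (PR 63.7) and 13 (PR 79.1).
Interpolate: 12 + (68.03 − 63.7)/(79.1 − 63.7) × (13 − 12) = 12.3

12.3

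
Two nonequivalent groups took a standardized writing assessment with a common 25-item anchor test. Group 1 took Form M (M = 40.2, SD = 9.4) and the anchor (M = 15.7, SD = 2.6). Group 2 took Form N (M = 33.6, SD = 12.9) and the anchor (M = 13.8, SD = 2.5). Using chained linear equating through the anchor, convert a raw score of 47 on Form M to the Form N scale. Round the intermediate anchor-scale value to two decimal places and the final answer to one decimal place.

Form M → anchor (Group 1): v = (2.6/9.4)(47 − 40.2) + 15.7 = 17.58
anchor → Form N (Group 2): y = (12.9/2.5)(17.58 − 13.8) + 33.6 = 53.1

53.1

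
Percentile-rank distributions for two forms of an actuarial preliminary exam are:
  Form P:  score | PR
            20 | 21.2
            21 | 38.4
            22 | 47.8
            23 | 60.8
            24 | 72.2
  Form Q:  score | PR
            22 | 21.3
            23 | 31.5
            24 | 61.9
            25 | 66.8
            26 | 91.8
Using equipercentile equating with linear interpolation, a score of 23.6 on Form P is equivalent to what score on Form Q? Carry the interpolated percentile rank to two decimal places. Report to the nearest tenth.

PR of 23.6 on Form P: 60.8 + (23.6 − 23)/(24 − 23) × (72.2 − 60.8) = 67.64
On Form Q, PR 67.64 falls between score 25 (PR 66.8) and 26 (PR 91.8).
Interpolate: 25 + (67.64 − 66.8)/(91.8 − 66.8) × (26 − 25) = 25.0

25.0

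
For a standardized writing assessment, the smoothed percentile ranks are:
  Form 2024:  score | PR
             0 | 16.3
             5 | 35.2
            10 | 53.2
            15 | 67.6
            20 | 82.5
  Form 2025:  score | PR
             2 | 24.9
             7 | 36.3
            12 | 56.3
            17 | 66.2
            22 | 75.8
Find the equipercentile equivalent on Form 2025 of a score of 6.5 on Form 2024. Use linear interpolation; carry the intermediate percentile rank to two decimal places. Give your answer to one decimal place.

PR of 6.5 on Form 2024: 35.2 + (6.5 − 5)/(10 − 5) × (53.2 − 35.2) = 40.60
On Form 2025, PR 40.60 falls between score 7 (PR 36.3) and 12 (PR 56.3).
Interpolate: 7 + (40.60 − 36.3)/(56.3 − 36.3) × (12 − 7) = 8.1

8.1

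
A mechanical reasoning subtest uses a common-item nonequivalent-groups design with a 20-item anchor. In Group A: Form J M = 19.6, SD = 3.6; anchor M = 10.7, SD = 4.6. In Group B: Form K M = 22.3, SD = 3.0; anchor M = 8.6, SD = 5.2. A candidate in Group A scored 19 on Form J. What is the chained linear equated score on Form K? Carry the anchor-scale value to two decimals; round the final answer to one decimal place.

23.1

Form J → anchor (Group A): v = (4.6/3.6)(19 − 19.6) + 10.7 = 9.93
anchor → Form K (Group B): y = (3.0/5.2)(9.93 − 8.6) + 22.3 = 23.1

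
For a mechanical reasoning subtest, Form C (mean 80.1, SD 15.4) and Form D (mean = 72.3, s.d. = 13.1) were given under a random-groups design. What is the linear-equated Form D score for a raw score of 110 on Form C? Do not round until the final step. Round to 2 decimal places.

97.73

Linear equating: y = (SD_Y/SD_X)(x − M_X) + M_Y
y = (13.1/15.4)(110 − 80.1) + 72.3
y = 0.850649 × 29.9 + 72.3 = 25.4344 + 72.3 = 97.73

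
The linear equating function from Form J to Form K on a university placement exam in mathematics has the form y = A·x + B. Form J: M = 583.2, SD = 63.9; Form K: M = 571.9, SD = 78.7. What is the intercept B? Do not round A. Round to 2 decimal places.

-146.38

A = SD_Y / SD_X = 78.7 / 63.9 = 1.231612
B = M_Y − A·M_X = 571.9 − 1.231612 × 583.2 = -146.38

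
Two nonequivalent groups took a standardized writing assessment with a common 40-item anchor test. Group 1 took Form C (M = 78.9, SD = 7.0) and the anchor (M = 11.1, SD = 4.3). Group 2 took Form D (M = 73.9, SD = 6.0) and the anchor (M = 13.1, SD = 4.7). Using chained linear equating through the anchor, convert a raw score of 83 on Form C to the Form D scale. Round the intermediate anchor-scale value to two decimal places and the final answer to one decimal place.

Form C → anchor (Group 1): v = (4.3/7.0)(83 − 78.9) + 11.1 = 13.62
anchor → Form D (Group 2): y = (6.0/4.7)(13.62 − 13.1) + 73.9 = 74.6

74.6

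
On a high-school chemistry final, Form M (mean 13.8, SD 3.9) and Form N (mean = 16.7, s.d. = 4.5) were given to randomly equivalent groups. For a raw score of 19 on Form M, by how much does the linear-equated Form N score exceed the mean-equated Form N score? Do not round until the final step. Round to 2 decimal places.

0.80

Mean-equated: 19 + (16.7 − 13.8) = 21.90
Linear-equated: (4.5/3.9)(19 − 13.8) + 16.7 = 22.700
Difference = 22.700 − 21.90 = 0.80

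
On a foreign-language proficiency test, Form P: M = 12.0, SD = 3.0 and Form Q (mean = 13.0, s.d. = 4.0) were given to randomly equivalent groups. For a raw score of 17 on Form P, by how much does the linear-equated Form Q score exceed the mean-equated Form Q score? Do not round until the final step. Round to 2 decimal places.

1.67

Mean-equated: 17 + (13.0 − 12.0) = 18.00
Linear-equated: (4.0/3.0)(17 − 12.0) + 13.0 = 19.667
Difference = 19.667 − 18.00 = 1.67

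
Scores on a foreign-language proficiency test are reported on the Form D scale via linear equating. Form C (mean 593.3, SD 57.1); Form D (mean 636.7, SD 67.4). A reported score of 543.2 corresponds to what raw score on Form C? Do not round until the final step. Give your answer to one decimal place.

514.1

Invert y = (SD_Y/SD_X)(x − M_X) + M_Y:
x = (SD_X/SD_Y)(y − M_Y) + M_X = (57.1/67.4)(543.2 − 636.7) + 593.3
x = 0.847181 × -93.500 + 593.3 = 514.1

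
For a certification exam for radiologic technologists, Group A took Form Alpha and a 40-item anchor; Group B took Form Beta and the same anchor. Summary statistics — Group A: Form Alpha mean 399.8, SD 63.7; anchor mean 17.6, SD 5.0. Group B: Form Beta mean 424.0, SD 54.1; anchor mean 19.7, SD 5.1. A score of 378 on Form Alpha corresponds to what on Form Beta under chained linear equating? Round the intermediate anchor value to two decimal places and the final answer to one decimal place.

Form Alpha → anchor (Group A): v = (5.0/63.7)(378 − 399.8) + 17.6 = 15.89
anchor → Form Beta (Group B): y = (54.1/5.1)(15.89 − 19.7) + 424.0 = 383.6

383.6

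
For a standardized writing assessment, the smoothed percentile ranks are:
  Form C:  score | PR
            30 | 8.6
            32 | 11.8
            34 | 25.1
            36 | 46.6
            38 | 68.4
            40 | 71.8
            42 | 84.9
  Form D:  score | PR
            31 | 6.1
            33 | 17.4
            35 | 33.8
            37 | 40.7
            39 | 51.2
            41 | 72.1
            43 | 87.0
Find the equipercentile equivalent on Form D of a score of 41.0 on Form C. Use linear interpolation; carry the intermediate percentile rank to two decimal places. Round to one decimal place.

41.8

PR of 41.0 on Form C: 71.8 + (41.0 − 40)/(42 − 40) × (84.9 − 71.8) = 78.35
On Form D, PR 78.35 falls between score 41 (PR 72.1) and 43 (PR 87.0).
Interpolate: 41 + (78.35 − 72.1)/(87.0 − 72.1) × (43 − 41) = 41.8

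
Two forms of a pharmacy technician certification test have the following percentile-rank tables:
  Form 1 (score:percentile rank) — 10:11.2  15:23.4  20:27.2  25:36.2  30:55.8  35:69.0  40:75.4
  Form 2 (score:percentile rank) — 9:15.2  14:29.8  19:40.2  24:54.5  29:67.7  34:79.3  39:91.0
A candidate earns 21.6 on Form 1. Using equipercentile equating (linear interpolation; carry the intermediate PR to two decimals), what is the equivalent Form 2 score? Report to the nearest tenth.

14.1

PR of 21.6 on Form 1: 27.2 + (21.6 − 20)/(25 − 20) × (36.2 − 27.2) = 30.08
On Form 2, PR 30.08 falls between score 14 (PR 29.8) and 19 (PR 40.2).
Interpolate: 14 + (30.08 − 29.8)/(40.2 − 29.8) × (19 − 14) = 14.1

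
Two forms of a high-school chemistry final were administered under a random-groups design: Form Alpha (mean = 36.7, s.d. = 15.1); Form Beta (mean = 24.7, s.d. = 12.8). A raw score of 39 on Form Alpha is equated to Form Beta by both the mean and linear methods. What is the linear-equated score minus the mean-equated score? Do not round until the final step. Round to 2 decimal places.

Mean-equated: 39 + (24.7 − 36.7) = 27.00
Linear-equated: (12.8/15.1)(39 − 36.7) + 24.7 = 26.650
Difference = 26.650 − 27.00 = -0.35

-0.35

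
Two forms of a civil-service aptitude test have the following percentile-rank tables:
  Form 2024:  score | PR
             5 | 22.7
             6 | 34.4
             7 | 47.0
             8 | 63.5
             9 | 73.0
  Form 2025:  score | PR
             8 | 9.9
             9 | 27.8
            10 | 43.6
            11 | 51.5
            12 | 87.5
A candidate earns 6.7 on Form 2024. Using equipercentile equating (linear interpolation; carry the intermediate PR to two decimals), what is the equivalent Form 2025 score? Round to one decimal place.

PR of 6.7 on Form 2024: 34.4 + (6.7 − 6)/(7 − 6) × (47.0 − 34.4) = 43.22
On Form 2025, PR 43.22 falls between score 9 (PR 27.8) and 10 (PR 43.6).
Interpolate: 9 + (43.22 − 27.8)/(43.6 − 27.8) × (10 − 9) = 10.0

10.0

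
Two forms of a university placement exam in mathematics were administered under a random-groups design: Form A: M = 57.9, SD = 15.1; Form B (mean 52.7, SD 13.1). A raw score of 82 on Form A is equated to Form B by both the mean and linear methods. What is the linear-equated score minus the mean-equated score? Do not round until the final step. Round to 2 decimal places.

-3.19

Mean-equated: 82 + (52.7 − 57.9) = 76.80
Linear-equated: (13.1/15.1)(82 − 57.9) + 52.7 = 73.608
Difference = 73.608 − 76.80 = -3.19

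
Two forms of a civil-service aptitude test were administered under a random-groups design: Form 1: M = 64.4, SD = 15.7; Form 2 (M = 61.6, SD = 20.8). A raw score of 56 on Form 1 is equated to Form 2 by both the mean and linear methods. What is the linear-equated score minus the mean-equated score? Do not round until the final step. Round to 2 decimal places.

Mean-equated: 56 + (61.6 − 64.4) = 53.20
Linear-equated: (20.8/15.7)(56 − 64.4) + 61.6 = 50.471
Difference = 50.471 − 53.20 = -2.73

-2.73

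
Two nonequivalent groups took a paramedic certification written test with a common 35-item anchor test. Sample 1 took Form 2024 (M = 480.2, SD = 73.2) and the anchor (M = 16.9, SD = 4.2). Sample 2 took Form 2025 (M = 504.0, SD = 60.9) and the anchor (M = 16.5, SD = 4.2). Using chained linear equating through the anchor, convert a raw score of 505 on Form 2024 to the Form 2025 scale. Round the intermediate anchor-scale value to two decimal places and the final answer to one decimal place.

530.4

Form 2024 → anchor (Sample 1): v = (4.2/73.2)(505 − 480.2) + 16.9 = 18.32
anchor → Form 2025 (Sample 2): y = (60.9/4.2)(18.32 − 16.5) + 504.0 = 530.4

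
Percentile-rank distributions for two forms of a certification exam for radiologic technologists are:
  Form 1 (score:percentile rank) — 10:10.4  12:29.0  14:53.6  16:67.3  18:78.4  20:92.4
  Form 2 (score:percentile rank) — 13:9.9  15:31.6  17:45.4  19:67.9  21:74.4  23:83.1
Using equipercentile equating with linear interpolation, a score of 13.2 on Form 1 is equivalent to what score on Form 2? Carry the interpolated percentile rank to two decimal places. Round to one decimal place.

16.8

PR of 13.2 on Form 1: 29.0 + (13.2 − 12)/(14 − 12) × (53.6 − 29.0) = 43.76
On Form 2, PR 43.76 falls between score 15 (PR 31.6) and 17 (PR 45.4).
Interpolate: 15 + (43.76 − 31.6)/(45.4 − 31.6) × (17 − 15) = 16.8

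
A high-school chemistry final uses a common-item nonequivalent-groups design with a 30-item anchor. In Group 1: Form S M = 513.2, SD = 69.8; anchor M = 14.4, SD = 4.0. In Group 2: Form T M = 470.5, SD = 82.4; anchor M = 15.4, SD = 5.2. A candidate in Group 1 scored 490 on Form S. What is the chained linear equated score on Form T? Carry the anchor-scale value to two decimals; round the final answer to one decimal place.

Form S → anchor (Group 1): v = (4.0/69.8)(490 − 513.2) + 14.4 = 13.07
anchor → Form T (Group 2): y = (82.4/5.2)(13.07 − 15.4) + 470.5 = 433.6

433.6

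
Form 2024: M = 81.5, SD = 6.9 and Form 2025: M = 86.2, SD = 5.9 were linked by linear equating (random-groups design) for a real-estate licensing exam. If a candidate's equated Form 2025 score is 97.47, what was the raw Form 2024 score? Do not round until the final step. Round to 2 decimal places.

Invert y = (SD_Y/SD_X)(x − M_X) + M_Y:
x = (SD_X/SD_Y)(y − M_Y) + M_X = (6.9/5.9)(97.47 − 86.2) + 81.5
x = 1.169492 × 11.270 + 81.5 = 94.68

94.68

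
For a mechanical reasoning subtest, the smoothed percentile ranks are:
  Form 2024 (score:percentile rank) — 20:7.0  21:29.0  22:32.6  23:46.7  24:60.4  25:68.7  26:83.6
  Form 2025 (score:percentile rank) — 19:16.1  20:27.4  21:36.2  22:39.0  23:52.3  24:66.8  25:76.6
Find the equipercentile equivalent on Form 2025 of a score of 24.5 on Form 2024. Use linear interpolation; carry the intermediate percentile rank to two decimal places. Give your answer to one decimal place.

23.8

PR of 24.5 on Form 2024: 60.4 + (24.5 − 24)/(25 − 24) × (68.7 − 60.4) = 64.55
On Form 2025, PR 64.55 falls between score 23 (PR 52.3) and 24 (PR 66.8).
Interpolate: 23 + (64.55 − 52.3)/(66.8 − 52.3) × (24 − 23) = 23.8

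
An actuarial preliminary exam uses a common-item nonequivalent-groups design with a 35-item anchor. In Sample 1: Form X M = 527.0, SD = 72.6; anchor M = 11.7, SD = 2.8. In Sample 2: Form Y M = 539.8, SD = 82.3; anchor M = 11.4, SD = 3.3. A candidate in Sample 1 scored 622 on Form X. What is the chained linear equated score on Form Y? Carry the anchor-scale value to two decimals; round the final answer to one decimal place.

Form X → anchor (Sample 1): v = (2.8/72.6)(622 − 527.0) + 11.7 = 15.36
anchor → Form Y (Sample 2): y = (82.3/3.3)(15.36 − 11.4) + 539.8 = 638.6

638.6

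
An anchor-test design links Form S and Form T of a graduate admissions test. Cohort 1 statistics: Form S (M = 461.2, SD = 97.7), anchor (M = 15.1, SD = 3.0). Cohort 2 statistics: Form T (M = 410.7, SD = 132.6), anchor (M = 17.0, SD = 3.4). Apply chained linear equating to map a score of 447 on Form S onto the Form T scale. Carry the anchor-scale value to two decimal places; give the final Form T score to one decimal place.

Form S → anchor (Cohort 1): v = (3.0/97.7)(447 − 461.2) + 15.1 = 14.66
anchor → Form T (Cohort 2): y = (132.6/3.4)(14.66 − 17.0) + 410.7 = 319.4

319.4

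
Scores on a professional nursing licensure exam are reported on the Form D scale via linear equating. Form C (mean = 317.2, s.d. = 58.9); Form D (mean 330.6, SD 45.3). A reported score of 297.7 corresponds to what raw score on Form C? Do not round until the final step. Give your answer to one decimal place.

Invert y = (SD_Y/SD_X)(x − M_X) + M_Y:
x = (SD_X/SD_Y)(y − M_Y) + M_X = (58.9/45.3)(297.7 − 330.6) + 317.2
x = 1.300221 × -32.900 + 317.2 = 274.4

274.4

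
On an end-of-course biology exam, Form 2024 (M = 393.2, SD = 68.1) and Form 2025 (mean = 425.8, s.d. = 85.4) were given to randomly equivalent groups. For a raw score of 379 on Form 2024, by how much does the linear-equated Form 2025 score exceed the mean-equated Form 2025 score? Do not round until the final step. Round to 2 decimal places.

-3.61

Mean-equated: 379 + (425.8 − 393.2) = 411.60
Linear-equated: (85.4/68.1)(379 − 393.2) + 425.8 = 407.993
Difference = 407.993 − 411.60 = -3.61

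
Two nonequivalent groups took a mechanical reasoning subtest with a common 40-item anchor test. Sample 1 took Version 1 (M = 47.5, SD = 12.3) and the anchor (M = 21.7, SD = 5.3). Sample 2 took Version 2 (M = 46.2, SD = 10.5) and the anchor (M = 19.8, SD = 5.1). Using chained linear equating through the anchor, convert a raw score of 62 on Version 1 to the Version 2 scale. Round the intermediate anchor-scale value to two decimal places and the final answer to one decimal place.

63.0

Version 1 → anchor (Sample 1): v = (5.3/12.3)(62 − 47.5) + 21.7 = 27.95
anchor → Version 2 (Sample 2): y = (10.5/5.1)(27.95 − 19.8) + 46.2 = 63.0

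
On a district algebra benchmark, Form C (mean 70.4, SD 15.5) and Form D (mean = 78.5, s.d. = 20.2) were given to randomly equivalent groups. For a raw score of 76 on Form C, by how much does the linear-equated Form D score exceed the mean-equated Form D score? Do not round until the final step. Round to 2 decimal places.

1.70

Mean-equated: 76 + (78.5 − 70.4) = 84.10
Linear-equated: (20.2/15.5)(76 − 70.4) + 78.5 = 85.798
Difference = 85.798 − 84.10 = 1.70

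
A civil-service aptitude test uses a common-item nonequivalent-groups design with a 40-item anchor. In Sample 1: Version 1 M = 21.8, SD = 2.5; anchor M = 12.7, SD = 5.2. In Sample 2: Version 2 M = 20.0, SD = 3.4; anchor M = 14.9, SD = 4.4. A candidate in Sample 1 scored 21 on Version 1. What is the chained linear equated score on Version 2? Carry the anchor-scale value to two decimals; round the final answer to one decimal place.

17.0

Version 1 → anchor (Sample 1): v = (5.2/2.5)(21 − 21.8) + 12.7 = 11.04
anchor → Version 2 (Sample 2): y = (3.4/4.4)(11.04 − 14.9) + 20.0 = 17.0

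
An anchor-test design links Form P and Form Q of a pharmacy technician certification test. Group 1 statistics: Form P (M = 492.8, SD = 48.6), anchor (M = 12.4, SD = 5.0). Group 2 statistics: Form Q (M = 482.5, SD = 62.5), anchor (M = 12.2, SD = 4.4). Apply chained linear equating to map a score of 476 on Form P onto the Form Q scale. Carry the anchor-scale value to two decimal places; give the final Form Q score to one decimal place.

Form P → anchor (Group 1): v = (5.0/48.6)(476 − 492.8) + 12.4 = 10.67
anchor → Form Q (Group 2): y = (62.5/4.4)(10.67 − 12.2) + 482.5 = 460.8

460.8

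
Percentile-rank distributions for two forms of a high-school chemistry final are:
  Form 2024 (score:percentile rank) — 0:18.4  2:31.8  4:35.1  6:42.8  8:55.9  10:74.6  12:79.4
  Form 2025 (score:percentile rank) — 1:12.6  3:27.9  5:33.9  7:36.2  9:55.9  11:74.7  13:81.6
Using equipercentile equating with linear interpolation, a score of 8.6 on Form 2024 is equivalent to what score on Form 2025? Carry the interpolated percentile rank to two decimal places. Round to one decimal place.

PR of 8.6 on Form 2024: 55.9 + (8.6 − 8)/(10 − 8) × (74.6 − 55.9) = 61.51
On Form 2025, PR 61.51 falls between score 9 (PR 55.9) and 11 (PR 74.7).
Interpolate: 9 + (61.51 − 55.9)/(74.7 − 55.9) × (11 − 9) = 9.6

9.6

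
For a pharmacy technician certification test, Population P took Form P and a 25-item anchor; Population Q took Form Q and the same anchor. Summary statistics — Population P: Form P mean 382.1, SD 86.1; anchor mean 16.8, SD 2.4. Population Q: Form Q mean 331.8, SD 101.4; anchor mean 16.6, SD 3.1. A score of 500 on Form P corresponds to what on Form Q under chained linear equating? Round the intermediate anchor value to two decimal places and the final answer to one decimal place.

Form P → anchor (Population P): v = (2.4/86.1)(500 − 382.1) + 16.8 = 20.09
anchor → Form Q (Population Q): y = (101.4/3.1)(20.09 − 16.6) + 331.8 = 446.0

446.0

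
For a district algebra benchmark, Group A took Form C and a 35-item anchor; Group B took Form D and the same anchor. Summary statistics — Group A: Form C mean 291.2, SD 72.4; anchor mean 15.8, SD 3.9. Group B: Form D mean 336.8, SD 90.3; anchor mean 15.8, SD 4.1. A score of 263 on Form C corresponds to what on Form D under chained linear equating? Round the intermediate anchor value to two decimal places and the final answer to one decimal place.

Form C → anchor (Group A): v = (3.9/72.4)(263 − 291.2) + 15.8 = 14.28
anchor → Form D (Group B): y = (90.3/4.1)(14.28 − 15.8) + 336.8 = 303.3

303.3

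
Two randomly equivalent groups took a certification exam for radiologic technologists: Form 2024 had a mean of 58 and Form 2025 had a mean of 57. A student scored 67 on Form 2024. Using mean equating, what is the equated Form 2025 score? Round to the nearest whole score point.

66

Mean equating: y = x + (M_Y − M_X) = 67 + (57 − 58) = 66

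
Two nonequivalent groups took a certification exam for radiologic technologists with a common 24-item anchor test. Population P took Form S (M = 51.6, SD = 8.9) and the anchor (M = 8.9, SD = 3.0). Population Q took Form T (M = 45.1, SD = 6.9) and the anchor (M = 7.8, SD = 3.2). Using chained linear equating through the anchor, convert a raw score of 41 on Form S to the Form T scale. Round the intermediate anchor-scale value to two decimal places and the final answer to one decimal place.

39.8

Form S → anchor (Population P): v = (3.0/8.9)(41 − 51.6) + 8.9 = 5.33
anchor → Form T (Population Q): y = (6.9/3.2)(5.33 − 7.8) + 45.1 = 39.8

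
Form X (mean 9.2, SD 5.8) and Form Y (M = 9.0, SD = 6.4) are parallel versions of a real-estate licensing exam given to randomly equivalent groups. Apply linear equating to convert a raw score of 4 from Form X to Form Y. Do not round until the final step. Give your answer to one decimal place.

Linear equating: y = (SD_Y/SD_X)(x − M_X) + M_Y
y = (6.4/5.8)(4 − 9.2) + 9.0
y = 1.103448 × -5.2 + 9.0 = -5.7379 + 9.0 = 3.3

3.3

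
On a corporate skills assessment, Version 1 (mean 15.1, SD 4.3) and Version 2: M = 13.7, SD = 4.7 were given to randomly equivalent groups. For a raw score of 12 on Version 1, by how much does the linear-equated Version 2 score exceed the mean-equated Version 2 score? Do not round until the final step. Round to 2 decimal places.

Mean-equated: 12 + (13.7 − 15.1) = 10.60
Linear-equated: (4.7/4.3)(12 − 15.1) + 13.7 = 10.312
Difference = 10.312 − 10.60 = -0.29

-0.29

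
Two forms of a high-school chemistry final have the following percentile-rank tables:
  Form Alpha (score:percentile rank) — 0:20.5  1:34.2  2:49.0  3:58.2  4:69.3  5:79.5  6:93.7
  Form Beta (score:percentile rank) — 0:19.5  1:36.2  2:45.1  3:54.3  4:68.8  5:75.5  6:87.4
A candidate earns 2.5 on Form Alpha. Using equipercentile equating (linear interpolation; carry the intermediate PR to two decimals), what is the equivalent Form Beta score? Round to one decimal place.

2.9

PR of 2.5 on Form Alpha: 49.0 + (2.5 − 2)/(3 − 2) × (58.2 − 49.0) = 53.60
On Form Beta, PR 53.60 falls between score 2 (PR 45.1) and 3 (PR 54.3).
Interpolate: 2 + (53.60 − 45.1)/(54.3 − 45.1) × (3 − 2) = 2.9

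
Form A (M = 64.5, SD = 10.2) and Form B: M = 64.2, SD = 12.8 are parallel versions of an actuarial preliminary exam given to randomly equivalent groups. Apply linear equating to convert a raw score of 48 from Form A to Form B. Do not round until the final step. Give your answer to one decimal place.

Linear equating: y = (SD_Y/SD_X)(x − M_X) + M_Y
y = (12.8/10.2)(48 − 64.5) + 64.2
y = 1.254902 × -16.5 + 64.2 = -20.7059 + 64.2 = 43.5

43.5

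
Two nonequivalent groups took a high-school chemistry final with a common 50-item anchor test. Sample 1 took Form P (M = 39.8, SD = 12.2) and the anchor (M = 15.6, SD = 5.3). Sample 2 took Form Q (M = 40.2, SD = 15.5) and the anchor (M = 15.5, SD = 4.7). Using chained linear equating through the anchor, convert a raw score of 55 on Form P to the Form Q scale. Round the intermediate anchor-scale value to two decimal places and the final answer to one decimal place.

Form P → anchor (Sample 1): v = (5.3/12.2)(55 − 39.8) + 15.6 = 22.20
anchor → Form Q (Sample 2): y = (15.5/4.7)(22.20 − 15.5) + 40.2 = 62.3

62.3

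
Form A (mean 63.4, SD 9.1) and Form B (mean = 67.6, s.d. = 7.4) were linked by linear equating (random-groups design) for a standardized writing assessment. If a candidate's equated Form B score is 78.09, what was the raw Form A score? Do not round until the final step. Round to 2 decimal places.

Invert y = (SD_Y/SD_X)(x − M_X) + M_Y:
x = (SD_X/SD_Y)(y − M_Y) + M_X = (9.1/7.4)(78.09 − 67.6) + 63.4
x = 1.229730 × 10.490 + 63.4 = 76.30

76.30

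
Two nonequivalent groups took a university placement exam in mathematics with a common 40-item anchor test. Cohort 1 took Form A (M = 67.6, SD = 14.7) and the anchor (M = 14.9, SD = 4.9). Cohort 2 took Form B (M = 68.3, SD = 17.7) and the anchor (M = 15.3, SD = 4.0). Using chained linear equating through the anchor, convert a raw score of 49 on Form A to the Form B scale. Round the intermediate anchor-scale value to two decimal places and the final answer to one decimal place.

39.1

Form A → anchor (Cohort 1): v = (4.9/14.7)(49 − 67.6) + 14.9 = 8.70
anchor → Form B (Cohort 2): y = (17.7/4.0)(8.70 − 15.3) + 68.3 = 39.1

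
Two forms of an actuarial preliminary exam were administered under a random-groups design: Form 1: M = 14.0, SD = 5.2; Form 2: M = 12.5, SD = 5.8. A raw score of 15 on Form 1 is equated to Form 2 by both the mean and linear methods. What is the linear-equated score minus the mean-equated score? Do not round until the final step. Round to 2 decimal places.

Mean-equated: 15 + (12.5 − 14.0) = 13.50
Linear-equated: (5.8/5.2)(15 − 14.0) + 12.5 = 13.615
Difference = 13.615 − 13.50 = 0.12

0.12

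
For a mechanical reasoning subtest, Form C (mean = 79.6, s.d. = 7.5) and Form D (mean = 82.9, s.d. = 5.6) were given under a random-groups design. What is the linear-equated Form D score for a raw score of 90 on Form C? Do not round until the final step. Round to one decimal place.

90.7

Linear equating: y = (SD_Y/SD_X)(x − M_X) + M_Y
y = (5.6/7.5)(90 − 79.6) + 82.9
y = 0.746667 × 10.4 + 82.9 = 7.7653 + 82.9 = 90.7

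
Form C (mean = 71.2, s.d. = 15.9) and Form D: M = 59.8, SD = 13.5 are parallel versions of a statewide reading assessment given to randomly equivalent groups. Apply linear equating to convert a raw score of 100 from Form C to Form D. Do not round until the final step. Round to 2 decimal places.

Linear equating: y = (SD_Y/SD_X)(x − M_X) + M_Y
y = (13.5/15.9)(100 − 71.2) + 59.8
y = 0.849057 × 28.8 + 59.8 = 24.4528 + 59.8 = 84.25

84.25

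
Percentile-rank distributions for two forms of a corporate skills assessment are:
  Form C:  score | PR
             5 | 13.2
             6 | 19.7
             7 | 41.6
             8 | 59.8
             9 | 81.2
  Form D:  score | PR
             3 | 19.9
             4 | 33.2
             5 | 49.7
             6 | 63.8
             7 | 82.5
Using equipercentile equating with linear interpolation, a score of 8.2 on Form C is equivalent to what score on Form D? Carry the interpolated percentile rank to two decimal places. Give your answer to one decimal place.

PR of 8.2 on Form C: 59.8 + (8.2 − 8)/(9 − 8) × (81.2 − 59.8) = 64.08
On Form D, PR 64.08 falls between score 6 (PR 63.8) and 7 (PR 82.5).
Interpolate: 6 + (64.08 − 63.8)/(82.5 − 63.8) × (7 − 6) = 6.0

6.0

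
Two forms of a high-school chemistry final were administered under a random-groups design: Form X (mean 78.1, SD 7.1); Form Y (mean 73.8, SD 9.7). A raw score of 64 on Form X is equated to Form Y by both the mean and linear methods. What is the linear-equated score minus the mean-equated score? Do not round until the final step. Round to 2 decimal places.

-5.16

Mean-equated: 64 + (73.8 − 78.1) = 59.70
Linear-equated: (9.7/7.1)(64 − 78.1) + 73.8 = 54.537
Difference = 54.537 − 59.70 = -5.16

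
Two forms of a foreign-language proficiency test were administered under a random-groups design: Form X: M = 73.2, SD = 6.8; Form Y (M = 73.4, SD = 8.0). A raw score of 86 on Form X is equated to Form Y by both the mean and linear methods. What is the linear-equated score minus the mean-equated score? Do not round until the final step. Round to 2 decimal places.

Mean-equated: 86 + (73.4 − 73.2) = 86.20
Linear-equated: (8.0/6.8)(86 − 73.2) + 73.4 = 88.459
Difference = 88.459 − 86.20 = 2.26

2.26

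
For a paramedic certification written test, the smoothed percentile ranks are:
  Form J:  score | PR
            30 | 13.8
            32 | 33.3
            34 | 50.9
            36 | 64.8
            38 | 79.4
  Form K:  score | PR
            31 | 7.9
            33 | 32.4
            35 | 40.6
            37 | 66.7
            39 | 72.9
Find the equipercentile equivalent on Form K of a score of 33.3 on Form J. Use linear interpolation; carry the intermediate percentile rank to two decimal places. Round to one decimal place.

PR of 33.3 on Form J: 33.3 + (33.3 − 32)/(34 − 32) × (50.9 − 33.3) = 44.74
On Form K, PR 44.74 falls between score 35 (PR 40.6) and 37 (PR 66.7).
Interpolate: 35 + (44.74 − 40.6)/(66.7 − 40.6) × (37 − 35) = 35.3

35.3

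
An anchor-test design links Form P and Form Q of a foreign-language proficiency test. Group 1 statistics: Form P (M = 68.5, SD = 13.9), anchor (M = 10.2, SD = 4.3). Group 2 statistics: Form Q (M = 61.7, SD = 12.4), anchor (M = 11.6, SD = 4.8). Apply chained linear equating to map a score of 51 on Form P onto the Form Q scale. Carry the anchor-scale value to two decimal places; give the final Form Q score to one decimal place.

44.1

Form P → anchor (Group 1): v = (4.3/13.9)(51 − 68.5) + 10.2 = 4.79
anchor → Form Q (Group 2): y = (12.4/4.8)(4.79 − 11.6) + 61.7 = 44.1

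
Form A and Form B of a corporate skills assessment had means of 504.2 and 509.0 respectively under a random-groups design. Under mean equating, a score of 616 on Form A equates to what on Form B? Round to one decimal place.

Mean equating: y = x + (M_Y − M_X) = 616 + (509.0 − 504.2) = 620.8

620.8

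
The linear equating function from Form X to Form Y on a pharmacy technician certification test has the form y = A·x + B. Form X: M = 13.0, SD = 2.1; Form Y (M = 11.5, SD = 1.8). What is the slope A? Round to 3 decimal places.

0.857

A = SD_Y / SD_X = 1.8 / 2.1 = 0.857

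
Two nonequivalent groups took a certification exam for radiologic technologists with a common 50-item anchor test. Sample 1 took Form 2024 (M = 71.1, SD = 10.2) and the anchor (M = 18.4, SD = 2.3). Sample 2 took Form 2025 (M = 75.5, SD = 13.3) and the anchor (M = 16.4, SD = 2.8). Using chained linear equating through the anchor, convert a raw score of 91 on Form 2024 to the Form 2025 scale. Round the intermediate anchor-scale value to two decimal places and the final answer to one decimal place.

Form 2024 → anchor (Sample 1): v = (2.3/10.2)(91 − 71.1) + 18.4 = 22.89
anchor → Form 2025 (Sample 2): y = (13.3/2.8)(22.89 − 16.4) + 75.5 = 106.3

106.3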